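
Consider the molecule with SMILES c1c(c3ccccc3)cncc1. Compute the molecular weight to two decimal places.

155.20 g/mol

Atom tally by fragment:
  pyridine ring core → C:5 H:5 N:1
  (− 1 ring H displaced by substituents)
  + C6H5 → C:6 H:5
Element totals:
  C: 11
  H: 9
  N: 1
Molecular formula: C11H9N.
  M = 11(12.011) + 9(1.008) + 14.007
    = 132.121 + 9.072 + 14.007 = 155.200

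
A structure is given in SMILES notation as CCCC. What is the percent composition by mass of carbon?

82.66%

Atom tally by fragment:
  CH3 → C:1 H:3
  CH2 → C:1 H:2
  CH2 → C:1 H:2
  CH3 → C:1 H:3
Element totals:
  C: 4
  H: 10
Molecular formula: C4H10.
Molar mass = 58.124 g/mol.
Mass from C: 4 × 12.011 = 48.044 g/mol.
%C = 48.044 / 58.124 × 100 = 82.66%.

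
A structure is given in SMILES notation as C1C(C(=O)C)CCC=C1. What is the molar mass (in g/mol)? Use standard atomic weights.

124.18 g/mol

Atom tally by fragment:
  cyclohexene ring core → C:6 H:10
  (− 1 ring H displaced by substituents)
  + COCH3 → C:2 H:3 O:1
Element totals:
  C: 8
  H: 12
  O: 1
Molecular formula: C8H12O.
  M = 8(12.011) + 12(1.008) + 15.999
    = 96.088 + 12.096 + 15.999 = 124.183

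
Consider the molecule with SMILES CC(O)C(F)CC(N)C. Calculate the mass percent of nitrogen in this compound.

10.36%

Atom tally by fragment:
  CH3 → C:1 H:3
  CH(OH) → C:1 H:2 O:1
  CH(F) → C:1 H:1 F:1
  CH2 → C:1 H:2
  CH(NH2) → C:1 H:3 N:1
  CH3 → C:1 H:3
Element totals:
  C: 6
  H: 14
  F: 1
  N: 1
  O: 1
Molecular formula: C6H14FNO.
Molar mass = 135.182 g/mol.
Mass from N: 1 × 14.007 = 14.007 g/mol.
%N = 14.007 / 135.182 × 100 = 10.36%.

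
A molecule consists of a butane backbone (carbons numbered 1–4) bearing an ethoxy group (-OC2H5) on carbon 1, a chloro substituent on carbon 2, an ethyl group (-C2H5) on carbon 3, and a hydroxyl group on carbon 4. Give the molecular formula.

C8H17ClO2

Atom tally by fragment:
  C2H5OCH2 → C:3 H:7 O:1
  CH(Cl) → C:1 H:1 Cl:1
  CH(C2H5) → C:3 H:6
  CH2OH → C:1 H:3 O:1
Element totals:
  C: 8
  H: 17
  Cl: 1
  O: 2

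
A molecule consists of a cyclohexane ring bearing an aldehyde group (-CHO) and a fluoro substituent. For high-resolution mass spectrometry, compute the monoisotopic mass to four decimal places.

Atom tally by fragment:
  cyclohexane ring core → C:6 H:12
  (− 2 ring H displaced by substituents)
  + CHO → C:1 H:1 O:1
  + F → F:1
Element totals:
  C: 7
  H: 11
  F: 1
  O: 1
Molecular formula: C7H11FO.
  M = 7(12.0) + 11(1.007825) + 18.998403 + 15.994915
    = 84.000000 + 11.086075 + 18.998403 + 15.994915 = 130.079393

130.0794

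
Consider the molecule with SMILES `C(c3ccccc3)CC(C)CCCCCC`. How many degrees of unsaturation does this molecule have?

4

Atom tally by fragment:
  C6H5CH2 → C:7 H:7
  CH2 → C:1 H:2
  CH(CH3) → C:2 H:4
  CH2 → C:1 H:2
  CH2 → C:1 H:2
  CH2 → C:1 H:2
  CH2 → C:1 H:2
  CH2 → C:1 H:2
  CH3 → C:1 H:3
Element totals:
  C: 16
  H: 26
Molecular formula: C16H26.
DoU = (2C + 2 + N − H − X) / 2 = (2·16 + 2 + 0 − 26 − 0) / 2 = 4.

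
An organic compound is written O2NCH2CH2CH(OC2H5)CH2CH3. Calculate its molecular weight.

161.20 g/mol

Element totals:
  C: 7
  H: 15
  N: 1
  O: 3
Molecular formula: C7H15NO3.
  M = 7(12.011) + 15(1.008) + 14.007 + 3(15.999)
    = 84.077 + 15.120 + 14.007 + 47.997 = 161.201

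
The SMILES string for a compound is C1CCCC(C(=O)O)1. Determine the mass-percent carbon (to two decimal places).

63.14%

Atom tally by fragment:
  cyclopentane ring core → C:5 H:10
  (− 1 ring H displaced by substituents)
  + COOH → C:1 H:1 O:2
Element totals:
  C: 6
  H: 10
  O: 2
Molecular formula: C6H10O2.
Molar mass = 114.144 g/mol.
Mass from C: 6 × 12.011 = 72.066 g/mol.
%C = 72.066 / 114.144 × 100 = 63.14%.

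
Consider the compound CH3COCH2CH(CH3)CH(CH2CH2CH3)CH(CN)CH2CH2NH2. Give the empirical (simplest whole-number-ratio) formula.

Atom tally by fragment:
  CH3COCH2 → C:3 H:5 O:1
  CH(CH3) → C:2 H:4
  CH(CH2CH2CH3) → C:4 H:8
  CH(CN) → C:2 H:1 N:1
  CH2 → C:1 H:2
  CH2NH2 → C:1 H:4 N:1
Element totals:
  C: 13
  H: 24
  N: 2
  O: 1
Molecular formula: C13H24N2O.
gcd of subscripts (13, 24, 2, 1) = 1, so the empirical formula equals the molecular formula.

C13H24N2O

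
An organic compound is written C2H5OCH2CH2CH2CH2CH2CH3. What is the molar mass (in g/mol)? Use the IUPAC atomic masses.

130.23 g/mol

Atom tally by fragment:
  C2H5OCH2 → C:3 H:7 O:1
  CH2 → C:1 H:2
  CH2 → C:1 H:2
  CH2 → C:1 H:2
  CH2 → C:1 H:2
  CH3 → C:1 H:3
Element totals:
  C: 8
  H: 18
  O: 1
Molecular formula: C8H18O.
  M = 8(12.011) + 18(1.008) + 15.999
    = 96.088 + 18.144 + 15.999 = 130.231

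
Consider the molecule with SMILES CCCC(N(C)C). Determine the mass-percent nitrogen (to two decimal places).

13.84%

Atom tally by fragment:
  CH3 → C:1 H:3
  CH2 → C:1 H:2
  CH2 → C:1 H:2
  CH2N(CH3)2 → C:3 H:8 N:1
Element totals:
  C: 6
  H: 15
  N: 1
Molecular formula: C6H15N.
Molar mass = 101.193 g/mol.
Mass from N: 1 × 14.007 = 14.007 g/mol.
%N = 14.007 / 101.193 × 100 = 13.84%.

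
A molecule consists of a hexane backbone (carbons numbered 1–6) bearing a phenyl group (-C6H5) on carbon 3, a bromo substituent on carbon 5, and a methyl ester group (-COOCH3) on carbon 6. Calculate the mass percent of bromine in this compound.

Atom tally by fragment:
  CH3 → C:1 H:3
  CH2 → C:1 H:2
  CH(C6H5) → C:7 H:6
  CH2 → C:1 H:2
  CH(Br) → C:1 H:1 Br:1
  CH2COOCH3 → C:3 H:5 O:2
Element totals:
  C: 14
  H: 19
  Br: 1
  O: 2
Molecular formula: C14H19BrO2.
Molar mass = 299.208 g/mol.
Mass from Br: 1 × 79.904 = 79.904 g/mol.
%Br = 79.904 / 299.208 × 100 = 26.71%.

26.71%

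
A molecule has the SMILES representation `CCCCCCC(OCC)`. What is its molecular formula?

C9H20O

Atom tally by fragment:
  CH3 → C:1 H:3
  CH2 → C:1 H:2
  CH2 → C:1 H:2
  CH2 → C:1 H:2
  CH2 → C:1 H:2
  CH2 → C:1 H:2
  CH2OC2H5 → C:3 H:7 O:1
Element totals:
  C: 9
  H: 20
  O: 1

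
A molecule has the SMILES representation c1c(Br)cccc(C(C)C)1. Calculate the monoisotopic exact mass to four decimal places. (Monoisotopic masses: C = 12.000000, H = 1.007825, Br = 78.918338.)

Atom tally by fragment:
  benzene ring core → C:6 H:6
  (− 2 ring H displaced by substituents)
  + Br → Br:1
  + CH(CH3)2 → C:3 H:7
Element totals:
  C: 9
  H: 11
  Br: 1
Molecular formula: C9H11Br.
  M = 9(12.0) + 11(1.007825) + 78.918338
    = 108.000000 + 11.086075 + 78.918338 = 198.004413

198.0044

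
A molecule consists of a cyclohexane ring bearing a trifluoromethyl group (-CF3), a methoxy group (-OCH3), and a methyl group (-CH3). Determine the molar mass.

Atom tally by fragment:
  cyclohexane ring core → C:6 H:12
  (− 3 ring H displaced by substituents)
  + CF3 → C:1 F:3
  + OCH3 → C:1 H:3 O:1
  + CH3 → C:1 H:3
Element totals:
  C: 9
  H: 15
  F: 3
  O: 1
Molecular formula: C9H15F3O.
  M = 9(12.011) + 15(1.008) + 3(18.998) + 15.999
    = 108.099 + 15.120 + 56.994 + 15.999 = 196.212

196.21 g/mol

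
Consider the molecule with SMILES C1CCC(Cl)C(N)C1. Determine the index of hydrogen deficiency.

Atom tally by fragment:
  cyclohexane ring core → C:6 H:12
  (− 2 ring H displaced by substituents)
  + Cl → Cl:1
  + NH2 → N:1 H:2
Element totals:
  C: 6
  H: 12
  Cl: 1
  N: 1
Molecular formula: C6H12ClN.
DoU = (2C + 2 + N − H − X) / 2 = (2·6 + 2 + 1 − 12 − 1) / 2 = 1.

1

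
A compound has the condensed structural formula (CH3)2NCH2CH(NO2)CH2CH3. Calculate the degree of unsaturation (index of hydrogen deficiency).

Atom tally by fragment:
  (CH3)2NCH2 → C:3 H:8 N:1
  CH(NO2) → C:1 H:1 N:1 O:2
  CH2 → C:1 H:2
  CH3 → C:1 H:3
Element totals:
  C: 6
  H: 14
  N: 2
  O: 2
Molecular formula: C6H14N2O2.
DoU = (2C + 2 + N − H − X) / 2 = (2·6 + 2 + 2 − 14 − 0) / 2 = 1.

1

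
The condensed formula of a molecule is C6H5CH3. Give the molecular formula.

Element totals:
  C: 7
  H: 8

C7H8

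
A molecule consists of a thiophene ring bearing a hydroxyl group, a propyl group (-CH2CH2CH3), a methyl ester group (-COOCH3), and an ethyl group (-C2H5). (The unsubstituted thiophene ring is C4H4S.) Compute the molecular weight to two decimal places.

Atom tally by fragment:
  thiophene ring core → C:4 H:4 S:1
  (− 4 ring H displaced by substituents)
  + OH → O:1 H:1
  + CH2CH2CH3 → C:3 H:7
  + COOCH3 → C:2 H:3 O:2
  + C2H5 → C:2 H:5
Element totals:
  C: 11
  H: 16
  O: 3
  S: 1
Molecular formula: C11H16O3S.
  M = 11(12.011) + 16(1.008) + 3(15.999) + 32.06
    = 132.121 + 16.128 + 47.997 + 32.060 = 228.306

228.31 g/mol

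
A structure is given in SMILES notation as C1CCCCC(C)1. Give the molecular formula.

Atom tally by fragment:
  cyclohexane ring core → C:6 H:12
  (− 1 ring H displaced by substituents)
  + CH3 → C:1 H:3
Element totals:
  C: 7
  H: 14

C7H14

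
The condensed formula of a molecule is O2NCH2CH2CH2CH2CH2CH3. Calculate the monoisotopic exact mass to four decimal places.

131.0946

Atom tally by fragment:
  O2NCH2 → C:1 H:2 N:1 O:2
  CH2 → C:1 H:2
  CH2 → C:1 H:2
  CH2 → C:1 H:2
  CH2 → C:1 H:2
  CH3 → C:1 H:3
Element totals:
  C: 6
  H: 13
  N: 1
  O: 2
Molecular formula: C6H13NO2.
  M = 6(12.0) + 13(1.007825) + 14.003074 + 2(15.994915)
    = 72.000000 + 13.101725 + 14.003074 + 31.989830 = 131.094629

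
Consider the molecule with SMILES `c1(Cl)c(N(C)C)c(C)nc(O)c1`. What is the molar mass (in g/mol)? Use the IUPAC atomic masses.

Atom tally by fragment:
  pyridine ring core → C:5 H:5 N:1
  (− 4 ring H displaced by substituents)
  + Cl → Cl:1
  + N(CH3)2 → N:1 C:2 H:6
  + CH3 → C:1 H:3
  + OH → O:1 H:1
Element totals:
  C: 8
  H: 11
  Cl: 1
  N: 2
  O: 1
Molecular formula: C8H11ClN2O.
  M = 8(12.011) + 11(1.008) + 35.45 + 2(14.007) + 15.999
    = 96.088 + 11.088 + 35.450 + 28.014 + 15.999 = 186.639

186.64 g/mol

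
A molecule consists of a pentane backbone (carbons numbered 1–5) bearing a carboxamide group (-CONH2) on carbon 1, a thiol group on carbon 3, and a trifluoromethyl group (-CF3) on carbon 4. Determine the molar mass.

Atom tally by fragment:
  H2NOCCH2 → C:2 H:4 O:1 N:1
  CH2 → C:1 H:2
  CH(SH) → C:1 H:2 S:1
  CH(CF3) → C:2 H:1 F:3
  CH3 → C:1 H:3
Element totals:
  C: 7
  H: 12
  F: 3
  N: 1
  O: 1
  S: 1
Molecular formula: C7H12F3NOS.
  M = 7(12.011) + 12(1.008) + 3(18.998) + 14.007 + 15.999 + 32.06
    = 84.077 + 12.096 + 56.994 + 14.007 + 15.999 + 32.060 = 215.233

215.23 g/mol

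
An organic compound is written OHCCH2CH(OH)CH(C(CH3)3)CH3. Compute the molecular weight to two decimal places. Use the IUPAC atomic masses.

158.24 g/mol

Atom tally by fragment:
  OHCCH2 → C:2 H:3 O:1
  CH(OH) → C:1 H:2 O:1
  CH(C(CH3)3) → C:5 H:10
  CH3 → C:1 H:3
Element totals:
  C: 9
  H: 18
  O: 2
Molecular formula: C9H18O2.
  M = 9(12.011) + 18(1.008) + 2(15.999)
    = 108.099 + 18.144 + 31.998 = 158.241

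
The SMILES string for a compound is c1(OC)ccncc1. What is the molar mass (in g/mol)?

Atom tally by fragment:
  pyridine ring core → C:5 H:5 N:1
  (− 1 ring H displaced by substituents)
  + OCH3 → C:1 H:3 O:1
Element totals:
  C: 6
  H: 7
  N: 1
  O: 1
Molecular formula: C6H7NO.
  M = 6(12.011) + 7(1.008) + 14.007 + 15.999
    = 72.066 + 7.056 + 14.007 + 15.999 = 109.128

109.13 g/mol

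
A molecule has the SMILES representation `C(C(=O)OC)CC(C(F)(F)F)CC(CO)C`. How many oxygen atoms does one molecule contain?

Atom tally by fragment:
  CH3OOCCH2 → C:3 H:5 O:2
  CH2 → C:1 H:2
  CH(CF3) → C:2 H:1 F:3
  CH2 → C:1 H:2
  CH(CH2OH) → C:2 H:4 O:1
  CH3 → C:1 H:3
Element totals:
  C: 10
  H: 17
  F: 3
  O: 3

3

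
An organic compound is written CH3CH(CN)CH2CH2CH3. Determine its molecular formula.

Atom tally by fragment:
  CH3 → C:1 H:3
  CH(CN) → C:2 H:1 N:1
  CH2 → C:1 H:2
  CH2 → C:1 H:2
  CH3 → C:1 H:3
Element totals:
  C: 6
  H: 11
  N: 1

C6H11N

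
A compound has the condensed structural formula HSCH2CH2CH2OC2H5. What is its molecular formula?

Atom tally by fragment:
  HSCH2 → C:1 H:3 S:1
  CH2 → C:1 H:2
  CH2OC2H5 → C:3 H:7 O:1
Element totals:
  C: 5
  H: 12
  O: 1
  S: 1

C5H12OS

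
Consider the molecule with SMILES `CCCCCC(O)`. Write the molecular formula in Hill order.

C6H14O

Atom tally by fragment:
  CH3 → C:1 H:3
  CH2 → C:1 H:2
  CH2 → C:1 H:2
  CH2 → C:1 H:2
  CH2 → C:1 H:2
  CH2OH → C:1 H:3 O:1
Element totals:
  C: 6
  H: 14
  O: 1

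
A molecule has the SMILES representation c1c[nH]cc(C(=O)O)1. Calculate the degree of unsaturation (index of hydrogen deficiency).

4

Atom tally by fragment:
  pyrrole ring core → C:4 H:5 N:1
  (− 1 ring H displaced by substituents)
  + COOH → C:1 H:1 O:2
Element totals:
  C: 5
  H: 5
  N: 1
  O: 2
Molecular formula: C5H5NO2.
DoU = (2C + 2 + N − H − X) / 2 = (2·5 + 2 + 1 − 5 − 0) / 2 = 4.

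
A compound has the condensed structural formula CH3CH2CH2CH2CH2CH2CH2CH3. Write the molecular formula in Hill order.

C8H18

Element totals:
  C: 8
  H: 18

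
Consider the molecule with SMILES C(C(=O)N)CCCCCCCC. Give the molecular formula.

C10H21NO

Atom tally by fragment:
  H2NOCCH2 → C:2 H:4 O:1 N:1
  CH2 → C:1 H:2
  CH2 → C:1 H:2
  CH2 → C:1 H:2
  CH2 → C:1 H:2
  CH2 → C:1 H:2
  CH2 → C:1 H:2
  CH2 → C:1 H:2
  CH3 → C:1 H:3
Element totals:
  C: 10
  H: 21
  N: 1
  O: 1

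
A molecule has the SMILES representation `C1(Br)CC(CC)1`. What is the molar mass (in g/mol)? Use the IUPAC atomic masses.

Atom tally by fragment:
  cyclopropane ring core → C:3 H:6
  (− 2 ring H displaced by substituents)
  + Br → Br:1
  + C2H5 → C:2 H:5
Element totals:
  C: 5
  H: 9
  Br: 1
Molecular formula: C5H9Br.
  M = 5(12.011) + 9(1.008) + 79.904
    = 60.055 + 9.072 + 79.904 = 149.031

149.03 g/mol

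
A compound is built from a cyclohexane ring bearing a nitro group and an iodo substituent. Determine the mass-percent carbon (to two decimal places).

28.26%

Atom tally by fragment:
  cyclohexane ring core → C:6 H:12
  (− 2 ring H displaced by substituents)
  + NO2 → N:1 O:2
  + I → I:1
Element totals:
  C: 6
  H: 10
  I: 1
  N: 1
  O: 2
Molecular formula: C6H10INO2.
Molar mass = 255.055 g/mol.
Mass from C: 6 × 12.011 = 72.066 g/mol.
%C = 72.066 / 255.055 × 100 = 28.26%.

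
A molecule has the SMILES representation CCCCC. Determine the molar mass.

Atom tally by fragment:
  CH3 → C:1 H:3
  CH2 → C:1 H:2
  CH2 → C:1 H:2
  CH2 → C:1 H:2
  CH3 → C:1 H:3
Element totals:
  C: 5
  H: 12
Molecular formula: C5H12.
  M = 5(12.011) + 12(1.008)
    = 60.055 + 12.096 = 72.151

72.15 g/mol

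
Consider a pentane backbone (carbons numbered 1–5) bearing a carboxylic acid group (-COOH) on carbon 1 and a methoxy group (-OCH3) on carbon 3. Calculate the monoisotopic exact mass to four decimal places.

146.0943

Atom tally by fragment:
  HOOCCH2 → C:2 H:3 O:2
  CH2 → C:1 H:2
  CH(OCH3) → C:2 H:4 O:1
  CH2 → C:1 H:2
  CH3 → C:1 H:3
Element totals:
  C: 7
  H: 14
  O: 3
Molecular formula: C7H14O3.
  M = 7(12.0) + 14(1.007825) + 3(15.994915)
    = 84.000000 + 14.109550 + 47.984745 = 146.094295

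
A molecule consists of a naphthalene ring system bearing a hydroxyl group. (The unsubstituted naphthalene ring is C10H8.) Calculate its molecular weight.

144.17 g/mol

Atom tally by fragment:
  naphthalene ring system core → C:10 H:8
  (− 1 ring H displaced by substituents)
  + OH → O:1 H:1
Element totals:
  C: 10
  H: 8
  O: 1
Molecular formula: C10H8O.
  M = 10(12.011) + 8(1.008) + 15.999
    = 120.110 + 8.064 + 15.999 = 144.173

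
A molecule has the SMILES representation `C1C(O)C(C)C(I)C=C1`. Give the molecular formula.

Atom tally by fragment:
  cyclohexene ring core → C:6 H:10
  (− 3 ring H displaced by substituents)
  + OH → O:1 H:1
  + CH3 → C:1 H:3
  + I → I:1
Element totals:
  C: 7
  H: 11
  I: 1
  O: 1

C7H11IO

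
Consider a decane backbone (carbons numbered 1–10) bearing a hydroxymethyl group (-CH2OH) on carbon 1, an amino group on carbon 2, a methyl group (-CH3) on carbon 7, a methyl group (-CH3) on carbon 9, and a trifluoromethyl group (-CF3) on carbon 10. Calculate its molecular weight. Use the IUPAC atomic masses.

Atom tally by fragment:
  HOCH2CH2 → C:2 H:5 O:1
  CH(NH2) → C:1 H:3 N:1
  CH2 → C:1 H:2
  CH2 → C:1 H:2
  CH2 → C:1 H:2
  CH2 → C:1 H:2
  CH(CH3) → C:2 H:4
  CH2 → C:1 H:2
  CH(CH3) → C:2 H:4
  CH2CF3 → C:2 H:2 F:3
Element totals:
  C: 14
  H: 28
  F: 3
  N: 1
  O: 1
Molecular formula: C14H28F3NO.
  M = 14(12.011) + 28(1.008) + 3(18.998) + 14.007 + 15.999
    = 168.154 + 28.224 + 56.994 + 14.007 + 15.999 = 283.378

283.38 g/mol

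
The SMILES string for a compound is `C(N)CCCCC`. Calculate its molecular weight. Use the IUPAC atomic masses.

101.19 g/mol

Atom tally by fragment:
  H2NCH2 → C:1 H:4 N:1
  CH2 → C:1 H:2
  CH2 → C:1 H:2
  CH2 → C:1 H:2
  CH2 → C:1 H:2
  CH3 → C:1 H:3
Element totals:
  C: 6
  H: 15
  N: 1
Molecular formula: C6H15N.
  M = 6(12.011) + 15(1.008) + 14.007
    = 72.066 + 15.120 + 14.007 = 101.193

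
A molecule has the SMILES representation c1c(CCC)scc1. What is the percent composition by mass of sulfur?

25.40%

Atom tally by fragment:
  thiophene ring core → C:4 H:4 S:1
  (− 1 ring H displaced by substituents)
  + CH2CH2CH3 → C:3 H:7
Element totals:
  C: 7
  H: 10
  S: 1
Molecular formula: C7H10S.
Molar mass = 126.217 g/mol.
Mass from S: 1 × 32.06 = 32.060 g/mol.
%S = 32.060 / 126.217 × 100 = 25.40%.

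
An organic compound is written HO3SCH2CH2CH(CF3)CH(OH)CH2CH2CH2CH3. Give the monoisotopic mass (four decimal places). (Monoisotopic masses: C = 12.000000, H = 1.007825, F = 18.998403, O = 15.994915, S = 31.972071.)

Element totals:
  C: 9
  H: 17
  F: 3
  O: 4
  S: 1
Molecular formula: C9H17F3O4S.
  M = 9(12.0) + 17(1.007825) + 3(18.998403) + 4(15.994915) + 31.972071
    = 108.000000 + 17.133025 + 56.995209 + 63.979660 + 31.972071 = 278.079965

278.0800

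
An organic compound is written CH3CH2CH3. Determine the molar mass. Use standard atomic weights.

44.10 g/mol

Atom tally by fragment:
  CH3 → C:1 H:3
  CH2 → C:1 H:2
  CH3 → C:1 H:3
Element totals:
  C: 3
  H: 8
Molecular formula: C3H8.
  M = 3(12.011) + 8(1.008)
    = 36.033 + 8.064 = 44.097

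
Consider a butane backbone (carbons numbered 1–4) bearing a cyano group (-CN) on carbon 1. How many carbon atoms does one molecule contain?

Atom tally by fragment:
  NCCH2 → C:2 H:2 N:1
  CH2 → C:1 H:2
  CH2 → C:1 H:2
  CH3 → C:1 H:3
Element totals:
  C: 5
  H: 9
  N: 1

5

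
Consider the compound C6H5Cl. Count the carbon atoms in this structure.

Atom tally by fragment:
  benzene ring core → C:6 H:6
  (− 1 ring H displaced by substituents)
  + Cl → Cl:1
Element totals:
  C: 6
  H: 5
  Cl: 1

6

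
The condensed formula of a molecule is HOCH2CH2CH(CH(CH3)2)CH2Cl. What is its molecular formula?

Atom tally by fragment:
  HOCH2CH2 → C:2 H:5 O:1
  CH(CH(CH3)2) → C:4 H:8
  CH2Cl → C:1 H:2 Cl:1
Element totals:
  C: 7
  H: 15
  Cl: 1
  O: 1

C7H15ClO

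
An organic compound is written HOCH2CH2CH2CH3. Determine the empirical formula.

Atom tally by fragment:
  HOCH2CH2 → C:2 H:5 O:1
  CH2 → C:1 H:2
  CH3 → C:1 H:3
Element totals:
  C: 4
  H: 10
  O: 1
Molecular formula: C4H10O.
gcd of subscripts (4, 10, 1) = 1, so the empirical formula equals the molecular formula.

C4H10O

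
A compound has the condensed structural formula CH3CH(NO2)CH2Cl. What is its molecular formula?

C3H6ClNO2

Element totals:
  C: 3
  H: 6
  Cl: 1
  N: 1
  O: 2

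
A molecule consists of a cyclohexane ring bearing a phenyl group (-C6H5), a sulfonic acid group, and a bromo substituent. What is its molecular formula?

C12H15BrO3S

Atom tally by fragment:
  cyclohexane ring core → C:6 H:12
  (− 3 ring H displaced by substituents)
  + C6H5 → C:6 H:5
  + SO3H → S:1 O:3 H:1
  + Br → Br:1
Element totals:
  C: 12
  H: 15
  Br: 1
  O: 3
  S: 1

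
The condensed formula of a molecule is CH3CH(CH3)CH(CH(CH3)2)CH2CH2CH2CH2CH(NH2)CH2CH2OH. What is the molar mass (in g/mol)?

229.41 g/mol

Element totals:
  C: 14
  H: 31
  N: 1
  O: 1
Molecular formula: C14H31NO.
  M = 14(12.011) + 31(1.008) + 14.007 + 15.999
    = 168.154 + 31.248 + 14.007 + 15.999 = 229.408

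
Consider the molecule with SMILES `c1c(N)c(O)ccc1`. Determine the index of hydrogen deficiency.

4

Atom tally by fragment:
  benzene ring core → C:6 H:6
  (− 2 ring H displaced by substituents)
  + NH2 → N:1 H:2
  + OH → O:1 H:1
Element totals:
  C: 6
  H: 7
  N: 1
  O: 1
Molecular formula: C6H7NO.
DoU = (2C + 2 + N − H − X) / 2 = (2·6 + 2 + 1 − 7 − 0) / 2 = 4.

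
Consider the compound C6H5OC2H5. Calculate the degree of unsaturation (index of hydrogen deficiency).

4

Atom tally by fragment:
  benzene ring core → C:6 H:6
  (− 1 ring H displaced by substituents)
  + OC2H5 → C:2 H:5 O:1
Element totals:
  C: 8
  H: 10
  O: 1
Molecular formula: C8H10O.
DoU = (2C + 2 + N − H − X) / 2 = (2·8 + 2 + 0 − 10 − 0) / 2 = 4.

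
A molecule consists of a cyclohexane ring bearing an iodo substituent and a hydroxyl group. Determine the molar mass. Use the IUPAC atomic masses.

226.06 g/mol

Atom tally by fragment:
  cyclohexane ring core → C:6 H:12
  (− 2 ring H displaced by substituents)
  + I → I:1
  + OH → O:1 H:1
Element totals:
  C: 6
  H: 11
  I: 1
  O: 1
Molecular formula: C6H11IO.
  M = 6(12.011) + 11(1.008) + 126.904 + 15.999
    = 72.066 + 11.088 + 126.904 + 15.999 = 226.057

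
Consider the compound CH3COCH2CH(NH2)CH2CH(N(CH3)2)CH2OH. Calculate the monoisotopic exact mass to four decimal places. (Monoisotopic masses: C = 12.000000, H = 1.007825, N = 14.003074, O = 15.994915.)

Atom tally by fragment:
  CH3COCH2 → C:3 H:5 O:1
  CH(NH2) → C:1 H:3 N:1
  CH2 → C:1 H:2
  CH(N(CH3)2) → C:3 H:7 N:1
  CH2OH → C:1 H:3 O:1
Element totals:
  C: 9
  H: 20
  N: 2
  O: 2
Molecular formula: C9H20N2O2.
  M = 9(12.0) + 20(1.007825) + 2(14.003074) + 2(15.994915)
    = 108.000000 + 20.156500 + 28.006148 + 31.989830 = 188.152478

188.1525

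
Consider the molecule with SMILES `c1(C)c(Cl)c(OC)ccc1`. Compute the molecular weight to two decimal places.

156.61 g/mol

Atom tally by fragment:
  benzene ring core → C:6 H:6
  (− 3 ring H displaced by substituents)
  + CH3 → C:1 H:3
  + Cl → Cl:1
  + OCH3 → C:1 H:3 O:1
Element totals:
  C: 8
  H: 9
  Cl: 1
  O: 1
Molecular formula: C8H9ClO.
  M = 8(12.011) + 9(1.008) + 35.45 + 15.999
    = 96.088 + 9.072 + 35.450 + 15.999 = 156.609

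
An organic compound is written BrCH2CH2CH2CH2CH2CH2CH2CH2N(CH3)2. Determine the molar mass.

236.20 g/mol

Atom tally by fragment:
  BrCH2 → C:1 H:2 Br:1
  CH2 → C:1 H:2
  CH2 → C:1 H:2
  CH2 → C:1 H:2
  CH2 → C:1 H:2
  CH2 → C:1 H:2
  CH2 → C:1 H:2
  CH2N(CH3)2 → C:3 H:8 N:1
Element totals:
  C: 10
  H: 22
  Br: 1
  N: 1
Molecular formula: C10H22BrN.
  M = 10(12.011) + 22(1.008) + 79.904 + 14.007
    = 120.110 + 22.176 + 79.904 + 14.007 = 236.197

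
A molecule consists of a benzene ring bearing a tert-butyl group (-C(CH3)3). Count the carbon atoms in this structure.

10

Atom tally by fragment:
  benzene ring core → C:6 H:6
  (− 1 ring H displaced by substituents)
  + C(CH3)3 → C:4 H:9
Element totals:
  C: 10
  H: 14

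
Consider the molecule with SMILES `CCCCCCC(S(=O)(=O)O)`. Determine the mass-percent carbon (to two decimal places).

Atom tally by fragment:
  CH3 → C:1 H:3
  CH2 → C:1 H:2
  CH2 → C:1 H:2
  CH2 → C:1 H:2
  CH2 → C:1 H:2
  CH2 → C:1 H:2
  CH2SO3H → C:1 H:3 S:1 O:3
Element totals:
  C: 7
  H: 16
  O: 3
  S: 1
Molecular formula: C7H16O3S.
Molar mass = 180.262 g/mol.
Mass from C: 7 × 12.011 = 84.077 g/mol.
%C = 84.077 / 180.262 × 100 = 46.64%.

46.64%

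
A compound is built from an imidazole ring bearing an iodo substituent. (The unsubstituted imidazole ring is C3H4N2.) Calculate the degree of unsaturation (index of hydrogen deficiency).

3

Atom tally by fragment:
  imidazole ring core → C:3 H:4 N:2
  (− 1 ring H displaced by substituents)
  + I → I:1
Element totals:
  C: 3
  H: 3
  I: 1
  N: 2
Molecular formula: C3H3IN2.
DoU = (2C + 2 + N − H − X) / 2 = (2·3 + 2 + 2 − 3 − 1) / 2 = 3.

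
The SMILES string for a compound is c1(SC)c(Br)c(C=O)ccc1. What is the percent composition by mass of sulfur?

Atom tally by fragment:
  benzene ring core → C:6 H:6
  (− 3 ring H displaced by substituents)
  + SCH3 → C:1 H:3 S:1
  + Br → Br:1
  + CHO → C:1 H:1 O:1
Element totals:
  C: 8
  H: 7
  Br: 1
  O: 1
  S: 1
Molecular formula: C8H7BrOS.
Molar mass = 231.107 g/mol.
Mass from S: 1 × 32.06 = 32.060 g/mol.
%S = 32.060 / 231.107 × 100 = 13.87%.

13.87%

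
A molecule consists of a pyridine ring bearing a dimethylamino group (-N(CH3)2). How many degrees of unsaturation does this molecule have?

Atom tally by fragment:
  pyridine ring core → C:5 H:5 N:1
  (− 1 ring H displaced by substituents)
  + N(CH3)2 → N:1 C:2 H:6
Element totals:
  C: 7
  H: 10
  N: 2
Molecular formula: C7H10N2.
DoU = (2C + 2 + N − H − X) / 2 = (2·7 + 2 + 2 − 10 − 0) / 2 = 4.

4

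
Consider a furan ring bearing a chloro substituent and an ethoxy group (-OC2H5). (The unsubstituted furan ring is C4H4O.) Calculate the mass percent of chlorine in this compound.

24.19%

Atom tally by fragment:
  furan ring core → C:4 H:4 O:1
  (− 2 ring H displaced by substituents)
  + Cl → Cl:1
  + OC2H5 → C:2 H:5 O:1
Element totals:
  C: 6
  H: 7
  Cl: 1
  O: 2
Molecular formula: C6H7ClO2.
Molar mass = 146.570 g/mol.
Mass from Cl: 1 × 35.45 = 35.450 g/mol.
%Cl = 35.450 / 146.570 × 100 = 24.19%.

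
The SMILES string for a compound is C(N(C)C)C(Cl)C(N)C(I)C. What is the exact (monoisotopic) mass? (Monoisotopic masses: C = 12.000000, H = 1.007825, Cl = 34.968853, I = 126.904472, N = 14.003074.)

290.0047

Atom tally by fragment:
  (CH3)2NCH2 → C:3 H:8 N:1
  CH(Cl) → C:1 H:1 Cl:1
  CH(NH2) → C:1 H:3 N:1
  CH(I) → C:1 H:1 I:1
  CH3 → C:1 H:3
Element totals:
  C: 7
  H: 16
  Cl: 1
  I: 1
  N: 2
Molecular formula: C7H16ClIN2.
  M = 7(12.0) + 16(1.007825) + 34.968853 + 126.904472 + 2(14.003074)
    = 84.000000 + 16.125200 + 34.968853 + 126.904472 + 28.006148 = 290.004673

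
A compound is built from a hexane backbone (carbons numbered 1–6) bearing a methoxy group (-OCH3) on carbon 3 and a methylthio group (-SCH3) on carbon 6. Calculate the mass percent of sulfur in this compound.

19.75%

Atom tally by fragment:
  CH3 → C:1 H:3
  CH2 → C:1 H:2
  CH(OCH3) → C:2 H:4 O:1
  CH2 → C:1 H:2
  CH2 → C:1 H:2
  CH2SCH3 → C:2 H:5 S:1
Element totals:
  C: 8
  H: 18
  O: 1
  S: 1
Molecular formula: C8H18OS.
Molar mass = 162.291 g/mol.
Mass from S: 1 × 32.06 = 32.060 g/mol.
%S = 32.060 / 162.291 × 100 = 19.75%.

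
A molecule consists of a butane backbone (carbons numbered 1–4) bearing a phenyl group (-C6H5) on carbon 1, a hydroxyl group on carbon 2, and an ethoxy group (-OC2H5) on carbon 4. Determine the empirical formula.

Atom tally by fragment:
  C6H5CH2 → C:7 H:7
  CH(OH) → C:1 H:2 O:1
  CH2 → C:1 H:2
  CH2OC2H5 → C:3 H:7 O:1
Element totals:
  C: 12
  H: 18
  O: 2
Molecular formula: C12H18O2.
gcd of subscripts = 2; dividing each by 2:
  C: 12/2 = 6
  H: 18/2 = 9
  O: 2/2 = 1

C6H9O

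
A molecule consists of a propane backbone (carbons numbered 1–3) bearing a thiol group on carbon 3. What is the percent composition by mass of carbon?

Atom tally by fragment:
  CH3 → C:1 H:3
  CH2 → C:1 H:2
  CH2SH → C:1 H:3 S:1
Element totals:
  C: 3
  H: 8
  S: 1
Molecular formula: C3H8S.
Molar mass = 76.157 g/mol.
Mass from C: 3 × 12.011 = 36.033 g/mol.
%C = 36.033 / 76.157 × 100 = 47.31%.

47.31%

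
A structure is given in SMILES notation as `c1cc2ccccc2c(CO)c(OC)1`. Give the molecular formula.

C12H12O2

Atom tally by fragment:
  naphthalene ring system core → C:10 H:8
  (− 2 ring H displaced by substituents)
  + CH2OH → C:1 H:3 O:1
  + OCH3 → C:1 H:3 O:1
Element totals:
  C: 12
  H: 12
  O: 2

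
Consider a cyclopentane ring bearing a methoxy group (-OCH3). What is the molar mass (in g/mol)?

100.16 g/mol

Atom tally by fragment:
  cyclopentane ring core → C:5 H:10
  (− 1 ring H displaced by substituents)
  + OCH3 → C:1 H:3 O:1
Element totals:
  C: 6
  H: 12
  O: 1
Molecular formula: C6H12O.
  M = 6(12.011) + 12(1.008) + 15.999
    = 72.066 + 12.096 + 15.999 = 100.161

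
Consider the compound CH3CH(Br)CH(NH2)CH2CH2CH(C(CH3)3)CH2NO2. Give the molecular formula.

C11H23BrN2O2

Element totals:
  C: 11
  H: 23
  Br: 1
  N: 2
  O: 2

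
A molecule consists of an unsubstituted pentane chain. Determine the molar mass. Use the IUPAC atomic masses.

Atom tally by fragment:
  CH3 → C:1 H:3
  CH2 → C:1 H:2
  CH2 → C:1 H:2
  CH2 → C:1 H:2
  CH3 → C:1 H:3
Element totals:
  C: 5
  H: 12
Molecular formula: C5H12.
  M = 5(12.011) + 12(1.008)
    = 60.055 + 12.096 = 72.151

72.15 g/mol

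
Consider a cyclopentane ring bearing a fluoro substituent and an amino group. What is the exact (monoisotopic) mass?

Atom tally by fragment:
  cyclopentane ring core → C:5 H:10
  (− 2 ring H displaced by substituents)
  + F → F:1
  + NH2 → N:1 H:2
Element totals:
  C: 5
  H: 10
  F: 1
  N: 1
Molecular formula: C5H10FN.
  M = 5(12.0) + 10(1.007825) + 18.998403 + 14.003074
    = 60.000000 + 10.078250 + 18.998403 + 14.003074 = 103.079727

103.0797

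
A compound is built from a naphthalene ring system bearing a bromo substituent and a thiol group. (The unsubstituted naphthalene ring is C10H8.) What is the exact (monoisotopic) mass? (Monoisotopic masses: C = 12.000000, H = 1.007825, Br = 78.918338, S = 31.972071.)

Atom tally by fragment:
  naphthalene ring system core → C:10 H:8
  (− 2 ring H displaced by substituents)
  + Br → Br:1
  + SH → S:1 H:1
Element totals:
  C: 10
  H: 7
  Br: 1
  S: 1
Molecular formula: C10H7BrS.
  M = 10(12.0) + 7(1.007825) + 78.918338 + 31.972071
    = 120.000000 + 7.054775 + 78.918338 + 31.972071 = 237.945184

237.9452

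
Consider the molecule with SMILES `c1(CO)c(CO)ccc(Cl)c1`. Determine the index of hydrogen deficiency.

4

Atom tally by fragment:
  benzene ring core → C:6 H:6
  (− 3 ring H displaced by substituents)
  + CH2OH → C:1 H:3 O:1
  + CH2OH → C:1 H:3 O:1
  + Cl → Cl:1
Element totals:
  C: 8
  H: 9
  Cl: 1
  O: 2
Molecular formula: C8H9ClO2.
DoU = (2C + 2 + N − H − X) / 2 = (2·8 + 2 + 0 − 9 − 1) / 2 = 4.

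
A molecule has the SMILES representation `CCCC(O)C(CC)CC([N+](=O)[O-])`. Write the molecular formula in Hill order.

Atom tally by fragment:
  CH3 → C:1 H:3
  CH2 → C:1 H:2
  CH2 → C:1 H:2
  CH(OH) → C:1 H:2 O:1
  CH(C2H5) → C:3 H:6
  CH2 → C:1 H:2
  CH2NO2 → C:1 H:2 N:1 O:2
Element totals:
  C: 9
  H: 19
  N: 1
  O: 3

C9H19NO3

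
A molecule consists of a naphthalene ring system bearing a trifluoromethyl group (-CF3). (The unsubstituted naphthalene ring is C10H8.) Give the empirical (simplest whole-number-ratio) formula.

C11H7F3

Atom tally by fragment:
  naphthalene ring system core → C:10 H:8
  (− 1 ring H displaced by substituents)
  + CF3 → C:1 F:3
Element totals:
  C: 11
  H: 7
  F: 3
Molecular formula: C11H7F3.
gcd of subscripts (11, 3, 7) = 1, so the empirical formula equals the molecular formula.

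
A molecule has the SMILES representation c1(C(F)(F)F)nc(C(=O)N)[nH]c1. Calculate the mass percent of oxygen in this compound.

Atom tally by fragment:
  imidazole ring core → C:3 H:4 N:2
  (− 2 ring H displaced by substituents)
  + CF3 → C:1 F:3
  + CONH2 → C:1 H:2 O:1 N:1
Element totals:
  C: 5
  H: 4
  F: 3
  N: 3
  O: 1
Molecular formula: C5H4F3N3O.
Molar mass = 179.101 g/mol.
Mass from O: 1 × 15.999 = 15.999 g/mol.
%O = 15.999 / 179.101 × 100 = 8.93%.

8.93%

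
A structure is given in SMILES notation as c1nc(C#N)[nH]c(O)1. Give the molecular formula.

C4H3N3O

Atom tally by fragment:
  imidazole ring core → C:3 H:4 N:2
  (− 2 ring H displaced by substituents)
  + CN → C:1 N:1
  + OH → O:1 H:1
Element totals:
  C: 4
  H: 3
  N: 3
  O: 1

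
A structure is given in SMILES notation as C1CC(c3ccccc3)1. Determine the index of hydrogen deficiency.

Atom tally by fragment:
  cyclopropane ring core → C:3 H:6
  (− 1 ring H displaced by substituents)
  + C6H5 → C:6 H:5
Element totals:
  C: 9
  H: 10
Molecular formula: C9H10.
DoU = (2C + 2 + N − H − X) / 2 = (2·9 + 2 + 0 − 10 − 0) / 2 = 5.

5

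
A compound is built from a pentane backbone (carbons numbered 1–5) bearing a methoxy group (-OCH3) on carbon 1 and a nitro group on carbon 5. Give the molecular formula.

C6H13NO3

Atom tally by fragment:
  CH3OCH2 → C:2 H:5 O:1
  CH2 → C:1 H:2
  CH2 → C:1 H:2
  CH2 → C:1 H:2
  CH2NO2 → C:1 H:2 N:1 O:2
Element totals:
  C: 6
  H: 13
  N: 1
  O: 3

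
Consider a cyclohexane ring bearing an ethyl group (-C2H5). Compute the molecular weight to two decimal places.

Atom tally by fragment:
  cyclohexane ring core → C:6 H:12
  (− 1 ring H displaced by substituents)
  + C2H5 → C:2 H:5
Element totals:
  C: 8
  H: 16
Molecular formula: C8H16.
  M = 8(12.011) + 16(1.008)
    = 96.088 + 16.128 = 112.216

112.22 g/mol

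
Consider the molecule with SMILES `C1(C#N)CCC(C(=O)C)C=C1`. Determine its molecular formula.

Atom tally by fragment:
  cyclohexene ring core → C:6 H:10
  (− 2 ring H displaced by substituents)
  + CN → C:1 N:1
  + COCH3 → C:2 H:3 O:1
Element totals:
  C: 9
  H: 11
  N: 1
  O: 1

C9H11NO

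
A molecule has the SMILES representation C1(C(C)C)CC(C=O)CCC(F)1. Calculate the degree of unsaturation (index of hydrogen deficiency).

Atom tally by fragment:
  cyclohexane ring core → C:6 H:12
  (− 3 ring H displaced by substituents)
  + CH(CH3)2 → C:3 H:7
  + CHO → C:1 H:1 O:1
  + F → F:1
Element totals:
  C: 10
  H: 17
  F: 1
  O: 1
Molecular formula: C10H17FO.
DoU = (2C + 2 + N − H − X) / 2 = (2·10 + 2 + 0 − 17 − 1) / 2 = 2.

2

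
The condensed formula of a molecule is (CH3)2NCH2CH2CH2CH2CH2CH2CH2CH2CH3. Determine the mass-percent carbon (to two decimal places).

Element totals:
  C: 11
  H: 25
  N: 1
Molecular formula: C11H25N.
Molar mass = 171.328 g/mol.
Mass from C: 11 × 12.011 = 132.121 g/mol.
%C = 132.121 / 171.328 × 100 = 77.12%.

77.12%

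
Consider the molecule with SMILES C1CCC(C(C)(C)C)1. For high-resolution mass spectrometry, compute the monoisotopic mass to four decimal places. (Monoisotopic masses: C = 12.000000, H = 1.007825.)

112.1252

Atom tally by fragment:
  cyclobutane ring core → C:4 H:8
  (− 1 ring H displaced by substituents)
  + C(CH3)3 → C:4 H:9
Element totals:
  C: 8
  H: 16
Molecular formula: C8H16.
  M = 8(12.0) + 16(1.007825)
    = 96.000000 + 16.125200 = 112.125200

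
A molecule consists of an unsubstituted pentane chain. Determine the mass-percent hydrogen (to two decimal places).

16.76%

Atom tally by fragment:
  CH3 → C:1 H:3
  CH2 → C:1 H:2
  CH2 → C:1 H:2
  CH2 → C:1 H:2
  CH3 → C:1 H:3
Element totals:
  C: 5
  H: 12
Molecular formula: C5H12.
Molar mass = 72.151 g/mol.
Mass from H: 12 × 1.008 = 12.096 g/mol.
%H = 12.096 / 72.151 × 100 = 16.76%.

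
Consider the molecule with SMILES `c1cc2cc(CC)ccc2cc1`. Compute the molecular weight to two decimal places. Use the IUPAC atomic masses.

Atom tally by fragment:
  naphthalene ring system core → C:10 H:8
  (− 1 ring H displaced by substituents)
  + C2H5 → C:2 H:5
Element totals:
  C: 12
  H: 12
Molecular formula: C12H12.
  M = 12(12.011) + 12(1.008)
    = 144.132 + 12.096 = 156.228

156.23 g/mol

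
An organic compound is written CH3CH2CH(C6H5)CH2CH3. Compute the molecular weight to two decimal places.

Element totals:
  C: 11
  H: 16
Molecular formula: C11H16.
  M = 11(12.011) + 16(1.008)
    = 132.121 + 16.128 = 148.249

148.25 g/mol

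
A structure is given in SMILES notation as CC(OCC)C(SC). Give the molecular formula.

C6H14OS

Atom tally by fragment:
  CH3 → C:1 H:3
  CH(OC2H5) → C:3 H:6 O:1
  CH2SCH3 → C:2 H:5 S:1
Element totals:
  C: 6
  H: 14
  O: 1
  S: 1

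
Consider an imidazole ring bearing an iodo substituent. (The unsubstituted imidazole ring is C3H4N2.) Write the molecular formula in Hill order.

C3H3IN2

Atom tally by fragment:
  imidazole ring core → C:3 H:4 N:2
  (− 1 ring H displaced by substituents)
  + I → I:1
Element totals:
  C: 3
  H: 3
  I: 1
  N: 2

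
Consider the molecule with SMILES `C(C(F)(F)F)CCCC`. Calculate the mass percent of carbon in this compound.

51.42%

Atom tally by fragment:
  F3CCH2 → C:2 H:2 F:3
  CH2 → C:1 H:2
  CH2 → C:1 H:2
  CH2 → C:1 H:2
  CH3 → C:1 H:3
Element totals:
  C: 6
  H: 11
  F: 3
Molecular formula: C6H11F3.
Molar mass = 140.148 g/mol.
Mass from C: 6 × 12.011 = 72.066 g/mol.
%C = 72.066 / 140.148 × 100 = 51.42%.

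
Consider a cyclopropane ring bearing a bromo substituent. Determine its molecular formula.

Atom tally by fragment:
  cyclopropane ring core → C:3 H:6
  (− 1 ring H displaced by substituents)
  + Br → Br:1
Element totals:
  C: 3
  H: 5
  Br: 1

C3H5Br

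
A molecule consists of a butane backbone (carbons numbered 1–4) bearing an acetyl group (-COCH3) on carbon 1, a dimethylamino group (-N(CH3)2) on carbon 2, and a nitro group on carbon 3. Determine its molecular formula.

C8H16N2O3

Atom tally by fragment:
  CH3COCH2 → C:3 H:5 O:1
  CH(N(CH3)2) → C:3 H:7 N:1
  CH(NO2) → C:1 H:1 N:1 O:2
  CH3 → C:1 H:3
Element totals:
  C: 8
  H: 16
  N: 2
  O: 3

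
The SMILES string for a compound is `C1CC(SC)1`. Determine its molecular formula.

C4H8S

Atom tally by fragment:
  cyclopropane ring core → C:3 H:6
  (− 1 ring H displaced by substituents)
  + SCH3 → C:1 H:3 S:1
Element totals:
  C: 4
  H: 8
  S: 1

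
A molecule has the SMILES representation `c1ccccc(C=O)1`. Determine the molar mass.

Atom tally by fragment:
  benzene ring core → C:6 H:6
  (− 1 ring H displaced by substituents)
  + CHO → C:1 H:1 O:1
Element totals:
  C: 7
  H: 6
  O: 1
Molecular formula: C7H6O.
  M = 7(12.011) + 6(1.008) + 15.999
    = 84.077 + 6.048 + 15.999 = 106.124

106.12 g/mol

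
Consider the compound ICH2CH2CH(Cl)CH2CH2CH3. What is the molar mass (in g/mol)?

Element totals:
  C: 6
  H: 12
  Cl: 1
  I: 1
Molecular formula: C6H12ClI.
  M = 6(12.011) + 12(1.008) + 35.45 + 126.904
    = 72.066 + 12.096 + 35.450 + 126.904 = 246.516

246.52 g/mol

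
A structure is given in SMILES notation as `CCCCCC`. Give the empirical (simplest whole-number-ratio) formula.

Atom tally by fragment:
  CH3 → C:1 H:3
  CH2 → C:1 H:2
  CH2 → C:1 H:2
  CH2 → C:1 H:2
  CH2 → C:1 H:2
  CH3 → C:1 H:3
Element totals:
  C: 6
  H: 14
Molecular formula: C6H14.
gcd of subscripts = 2; dividing each by 2:
  C: 6/2 = 3
  H: 14/2 = 7

C3H7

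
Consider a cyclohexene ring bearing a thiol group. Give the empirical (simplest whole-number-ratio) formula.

C6H10S

Atom tally by fragment:
  cyclohexene ring core → C:6 H:10
  (− 1 ring H displaced by substituents)
  + SH → S:1 H:1
Element totals:
  C: 6
  H: 10
  S: 1
Molecular formula: C6H10S.
gcd of subscripts (6, 10, 1) = 1, so the empirical formula equals the molecular formula.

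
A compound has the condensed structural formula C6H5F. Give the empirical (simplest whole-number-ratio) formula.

Atom tally by fragment:
  benzene ring core → C:6 H:6
  (− 1 ring H displaced by substituents)
  + F → F:1
Element totals:
  C: 6
  H: 5
  F: 1
Molecular formula: C6H5F.
gcd of subscripts (6, 1, 5) = 1, so the empirical formula equals the molecular formula.

C6H5F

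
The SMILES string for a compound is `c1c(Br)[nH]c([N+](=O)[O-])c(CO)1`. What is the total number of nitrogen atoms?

Atom tally by fragment:
  pyrrole ring core → C:4 H:5 N:1
  (− 3 ring H displaced by substituents)
  + Br → Br:1
  + NO2 → N:1 O:2
  + CH2OH → C:1 H:3 O:1
Element totals:
  C: 5
  H: 5
  Br: 1
  N: 2
  O: 3

2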